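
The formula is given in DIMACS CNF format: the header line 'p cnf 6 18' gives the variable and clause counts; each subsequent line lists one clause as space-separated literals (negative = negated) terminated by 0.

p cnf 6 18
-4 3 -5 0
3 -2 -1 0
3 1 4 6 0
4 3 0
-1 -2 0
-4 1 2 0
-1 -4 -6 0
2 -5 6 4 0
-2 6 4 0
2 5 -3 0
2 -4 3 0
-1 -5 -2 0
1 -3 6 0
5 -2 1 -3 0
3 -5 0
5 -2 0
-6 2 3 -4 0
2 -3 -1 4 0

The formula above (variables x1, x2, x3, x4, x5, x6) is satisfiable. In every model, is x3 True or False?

True

Suppose x3 = False.
Unit clause (x4) forces x4 = True.
Unit clause (¬x5) forces x5 = False.
Unit clause (x2) forces x2 = True.
But (¬x2) is also a unit clause — contradiction.
So every satisfying assignment has x3 = True.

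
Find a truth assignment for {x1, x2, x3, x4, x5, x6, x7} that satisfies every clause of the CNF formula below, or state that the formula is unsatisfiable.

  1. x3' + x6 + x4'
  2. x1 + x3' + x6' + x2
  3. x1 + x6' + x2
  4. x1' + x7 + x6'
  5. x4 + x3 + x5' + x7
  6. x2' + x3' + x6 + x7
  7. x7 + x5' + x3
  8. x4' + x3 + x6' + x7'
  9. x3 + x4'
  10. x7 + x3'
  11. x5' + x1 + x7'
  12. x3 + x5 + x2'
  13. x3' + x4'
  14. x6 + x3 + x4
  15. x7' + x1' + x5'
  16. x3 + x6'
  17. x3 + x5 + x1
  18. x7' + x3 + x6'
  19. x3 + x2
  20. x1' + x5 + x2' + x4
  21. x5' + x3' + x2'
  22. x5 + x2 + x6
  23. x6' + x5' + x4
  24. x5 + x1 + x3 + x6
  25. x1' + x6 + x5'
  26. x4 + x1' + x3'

x1: 0,  x2: 1,  x3: 1,  x4: 0,  x5: 0,  x6: 1,  x7: 1

Case x3 = 1:
Unit clause (x7) forces x7 = 1.
Unit clause (x4') forces x4 = 0.
Unit clause (x1') forces x1 = 0.
Unit clause (x5') forces x5 = 0.
Case x6 = 1:
Unit clause (x2) forces x2 = 1.
All clauses are satisfied.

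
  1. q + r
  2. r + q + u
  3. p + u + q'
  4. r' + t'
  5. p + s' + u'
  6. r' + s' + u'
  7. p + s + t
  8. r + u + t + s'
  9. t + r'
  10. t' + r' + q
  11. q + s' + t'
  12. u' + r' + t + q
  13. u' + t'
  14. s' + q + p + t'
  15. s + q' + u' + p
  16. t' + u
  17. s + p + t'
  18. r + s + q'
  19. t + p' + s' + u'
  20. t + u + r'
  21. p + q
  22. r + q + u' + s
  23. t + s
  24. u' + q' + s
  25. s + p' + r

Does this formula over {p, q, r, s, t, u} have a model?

Unsatisfiable

Suppose q = 1.
Suppose p = 1.
Suppose r = 0.
(s) alone gives s = 1.
Suppose u = 1.
(t') alone gives t = 0.
But (t) is also a unit clause — contradiction.
That branch fails; take u = 0 instead.
(t) alone gives t = 1.
But (t') is also a unit clause — contradiction.
Either choice for u ends in contradiction.
That branch fails; take r = 1 instead.
(t') alone gives t = 0.
But (t) is also a unit clause — contradiction.
Either choice for r ends in contradiction.
That branch fails; take p = 0 instead.
(u) alone gives u = 1.
(s') alone gives s = 0.
But (s) is also a unit clause — contradiction.
Either choice for p ends in contradiction.
That branch fails; take q = 0 instead.
(r) alone gives r = 1.
(t') alone gives t = 0.
But (t) is also a unit clause — contradiction.
Either choice for q ends in contradiction.
No assignment satisfies every clause.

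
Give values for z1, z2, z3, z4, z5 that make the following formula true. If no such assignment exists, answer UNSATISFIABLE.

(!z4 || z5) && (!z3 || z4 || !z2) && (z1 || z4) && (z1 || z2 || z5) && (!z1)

(!z1) alone gives z1 = false.
(z4) alone gives z4 = true.
(z5) alone gives z5 = true.
Every clause is now satisfied; z2, z3 are unconstrained.

z1: false, z2: false, z3: true, z4: true, z5: true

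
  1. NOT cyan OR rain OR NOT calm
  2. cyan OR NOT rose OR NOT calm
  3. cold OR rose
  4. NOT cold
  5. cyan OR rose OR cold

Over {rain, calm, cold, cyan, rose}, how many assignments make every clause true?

There are 2^5 = 32 truth assignments over (rain, calm, cold, cyan, rose).
Split on cyan. With cyan = true, the clauses containing cyan are satisfied and NOT cyan drops from the rest; 3 of the 2^4 = 16 assignments to the other variables satisfy what remains.
With cyan = false, by the same count on the reduced clause set, 2 assignments work.
(One model: rain=F, calm=F, cold=F, cyan=F, rose=T.)
Total: 3 + 2 = 5.

5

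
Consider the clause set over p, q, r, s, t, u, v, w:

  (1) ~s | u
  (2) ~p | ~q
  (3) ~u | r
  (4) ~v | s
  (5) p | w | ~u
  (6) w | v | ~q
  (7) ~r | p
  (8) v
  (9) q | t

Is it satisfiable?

Yes, satisfiable

The clause (v) is unit, so v = 1.
The clause (s) is unit, so s = 1.
The clause (u) is unit, so u = 1.
The clause (r) is unit, so r = 1.
The clause (p) is unit, so p = 1.
The clause (~q) is unit, so q = 0.
The clause (t) is unit, so t = 1.
No clause remains; w is free.
A satisfying assignment: p: 1; q: 0; r: 1; s: 1; t: 1; u: 1; v: 1; w: 1.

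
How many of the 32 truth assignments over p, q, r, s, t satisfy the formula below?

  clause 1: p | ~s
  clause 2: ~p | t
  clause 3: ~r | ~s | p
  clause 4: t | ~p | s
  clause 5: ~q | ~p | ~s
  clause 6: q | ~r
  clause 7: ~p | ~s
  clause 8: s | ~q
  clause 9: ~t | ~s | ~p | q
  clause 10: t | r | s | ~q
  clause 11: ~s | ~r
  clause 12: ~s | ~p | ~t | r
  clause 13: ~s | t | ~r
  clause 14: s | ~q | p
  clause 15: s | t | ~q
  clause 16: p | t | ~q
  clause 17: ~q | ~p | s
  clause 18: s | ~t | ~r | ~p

There are 2^5 = 32 truth assignments over (p, q, r, s, t).
Split on p. With p = 1, the clauses containing p are satisfied and ~p drops from the rest; 1 of the 2^4 = 16 assignments to the other variables satisfy what remains.
With p = 0, by the same count on the reduced clause set, 2 assignments work.
(One model: p=F, q=F, r=F, s=F, t=F.)
Total: 1 + 2 = 3.

3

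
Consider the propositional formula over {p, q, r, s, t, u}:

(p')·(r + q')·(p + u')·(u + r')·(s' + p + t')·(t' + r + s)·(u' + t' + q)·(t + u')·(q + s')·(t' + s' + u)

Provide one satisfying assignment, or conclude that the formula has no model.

p=0,  q=0,  r=0,  s=0,  t=0,  u=0

The clause (p') is unit, so p = 0.
The clause (u') is unit, so u = 0.
The clause (r') is unit, so r = 0.
The clause (q') is unit, so q = 0.
The clause (s') is unit, so s = 0.
The clause (t') is unit, so t = 0.
All clauses are satisfied.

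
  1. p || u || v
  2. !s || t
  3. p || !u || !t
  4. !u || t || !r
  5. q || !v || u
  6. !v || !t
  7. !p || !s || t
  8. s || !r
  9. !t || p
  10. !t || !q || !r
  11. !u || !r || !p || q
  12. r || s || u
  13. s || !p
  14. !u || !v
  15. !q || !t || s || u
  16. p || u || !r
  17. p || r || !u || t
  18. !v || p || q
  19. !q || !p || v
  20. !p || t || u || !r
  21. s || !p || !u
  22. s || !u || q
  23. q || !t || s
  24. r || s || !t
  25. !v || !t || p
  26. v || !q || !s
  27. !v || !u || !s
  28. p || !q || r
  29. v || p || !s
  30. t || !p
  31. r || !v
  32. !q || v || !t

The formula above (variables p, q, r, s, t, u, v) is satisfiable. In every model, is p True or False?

True

Suppose p = false.
The clause (!t) is unit, so t = false.
The clause (!s) is unit, so s = false.
The clause (!r) is unit, so r = false.
The clause (u) is unit, so u = true.
That conflicts with the unit clause (!u).
So every satisfying assignment has p = True.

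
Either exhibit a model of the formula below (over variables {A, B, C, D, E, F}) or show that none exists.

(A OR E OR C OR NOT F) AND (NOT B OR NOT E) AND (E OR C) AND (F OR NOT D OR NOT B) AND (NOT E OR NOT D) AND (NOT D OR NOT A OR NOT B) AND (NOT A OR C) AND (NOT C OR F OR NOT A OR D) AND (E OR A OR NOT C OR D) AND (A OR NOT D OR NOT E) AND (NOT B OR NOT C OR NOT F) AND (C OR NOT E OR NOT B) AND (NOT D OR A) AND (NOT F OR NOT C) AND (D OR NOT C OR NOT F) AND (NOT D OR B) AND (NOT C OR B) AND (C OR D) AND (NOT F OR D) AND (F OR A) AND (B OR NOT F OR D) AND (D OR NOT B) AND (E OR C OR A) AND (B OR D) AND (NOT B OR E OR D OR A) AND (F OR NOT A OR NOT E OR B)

Branch on B: set B = false.
The clause (NOT D) is unit, so D = false.
Now (D) is unsatisfied and unit — conflict.
Backtrack on B: now try B = true.
The clause (NOT E) is unit, so E = false.
The clause (C) is unit, so C = true.
The clause (NOT F) is unit, so F = false.
The clause (NOT D) is unit, so D = false.
Now (D) is unsatisfied and unit — conflict.
Either choice for B ends in contradiction.

UNSATISFIABLE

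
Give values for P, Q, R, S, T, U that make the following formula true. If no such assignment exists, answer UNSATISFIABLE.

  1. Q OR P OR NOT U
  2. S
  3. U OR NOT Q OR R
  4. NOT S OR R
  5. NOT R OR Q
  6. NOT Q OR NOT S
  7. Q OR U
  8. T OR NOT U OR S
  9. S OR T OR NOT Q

UNSATISFIABLE

(S) alone gives S = true.
(R) alone gives R = true.
(Q) alone gives Q = true.
That conflicts with the unit clause (NOT Q).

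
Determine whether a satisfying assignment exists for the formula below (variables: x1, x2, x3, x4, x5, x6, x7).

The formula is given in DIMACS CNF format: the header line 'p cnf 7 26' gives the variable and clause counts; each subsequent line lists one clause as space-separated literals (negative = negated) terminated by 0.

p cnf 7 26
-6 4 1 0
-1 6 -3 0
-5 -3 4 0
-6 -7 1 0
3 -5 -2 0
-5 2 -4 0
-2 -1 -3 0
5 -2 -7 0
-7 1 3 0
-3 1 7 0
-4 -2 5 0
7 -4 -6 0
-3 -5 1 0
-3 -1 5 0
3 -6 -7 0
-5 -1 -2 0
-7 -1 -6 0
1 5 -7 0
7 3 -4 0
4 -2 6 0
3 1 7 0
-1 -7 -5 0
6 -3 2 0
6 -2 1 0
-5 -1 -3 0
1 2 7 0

Try x6 = False.
Try x1 = True.
The clause (¬x3) is unit, so x3 = False.
Try x5 = False.
Try x2 = False.
Try x7 = False.
The clause (¬x4) is unit, so x4 = False.
Every clause now holds.
A satisfying assignment: x1=True, x2=False, x3=False, x4=False, x5=False, x6=False, x7=False.

Satisfiable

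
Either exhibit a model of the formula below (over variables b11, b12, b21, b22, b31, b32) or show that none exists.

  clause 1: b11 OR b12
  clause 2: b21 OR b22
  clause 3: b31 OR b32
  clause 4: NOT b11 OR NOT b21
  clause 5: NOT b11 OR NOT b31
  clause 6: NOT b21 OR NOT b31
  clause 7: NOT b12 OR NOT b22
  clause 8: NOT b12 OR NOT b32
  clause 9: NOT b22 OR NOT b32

UNSATISFIABLE

Suppose b11 = true.
The clause (NOT b21) is unit, so b21 = false.
The clause (b22) is unit, so b22 = true.
The clause (NOT b31) is unit, so b31 = false.
The clause (b32) is unit, so b32 = true.
That conflicts with the unit clause (NOT b32).
Backtrack on b11: now try b11 = false.
The clause (b12) is unit, so b12 = true.
The clause (NOT b22) is unit, so b22 = false.
The clause (b21) is unit, so b21 = true.
The clause (NOT b31) is unit, so b31 = false.
The clause (b32) is unit, so b32 = true.
That conflicts with the unit clause (NOT b32).
Either choice for b11 ends in contradiction.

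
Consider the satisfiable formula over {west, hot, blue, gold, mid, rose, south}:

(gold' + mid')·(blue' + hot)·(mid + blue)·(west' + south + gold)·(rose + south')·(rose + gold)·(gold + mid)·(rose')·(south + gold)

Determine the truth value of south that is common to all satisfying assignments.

False

Suppose south = 1.
The clause (rose) is unit, so rose = 1.
But (rose') is also a unit clause — contradiction.
So every satisfying assignment has south = False.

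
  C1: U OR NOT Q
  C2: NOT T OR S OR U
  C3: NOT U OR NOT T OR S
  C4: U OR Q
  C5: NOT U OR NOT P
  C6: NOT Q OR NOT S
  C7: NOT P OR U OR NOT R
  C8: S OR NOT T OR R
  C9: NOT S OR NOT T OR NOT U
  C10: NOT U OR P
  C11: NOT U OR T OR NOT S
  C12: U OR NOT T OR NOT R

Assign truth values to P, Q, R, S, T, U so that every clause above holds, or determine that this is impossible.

Branch on U: set U = true.
From the singleton clause (NOT P), P = false.
That conflicts with the unit clause (P).
Undo U and try U = false.
From the singleton clause (NOT Q), Q = false.
That conflicts with the unit clause (Q).
Either choice for U ends in contradiction.

UNSATISFIABLE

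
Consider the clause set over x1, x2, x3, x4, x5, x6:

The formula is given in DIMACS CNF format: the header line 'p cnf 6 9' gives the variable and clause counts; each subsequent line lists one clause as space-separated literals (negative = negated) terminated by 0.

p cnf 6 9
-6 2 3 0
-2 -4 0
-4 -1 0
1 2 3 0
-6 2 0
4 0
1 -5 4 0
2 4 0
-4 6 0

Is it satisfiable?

The clause (x4) is unit, so x4 = True.
The clause (¬x2) is unit, so x2 = False.
The clause (¬x1) is unit, so x1 = False.
The clause (x3) is unit, so x3 = True.
The clause (¬x6) is unit, so x6 = False.
That conflicts with the unit clause (x6).
No assignment satisfies every clause.

No, unsatisfiable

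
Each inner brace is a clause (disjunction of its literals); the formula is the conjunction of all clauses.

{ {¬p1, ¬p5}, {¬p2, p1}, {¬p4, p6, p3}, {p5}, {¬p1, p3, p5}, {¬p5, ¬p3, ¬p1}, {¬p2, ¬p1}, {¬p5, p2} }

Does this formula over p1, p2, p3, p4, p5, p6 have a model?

From the singleton clause (p5), p5 = True.
From the singleton clause (¬p1), p1 = False.
From the singleton clause (¬p2), p2 = False.
Now (p2) is unsatisfied and unit — conflict.
No assignment satisfies every clause.

No, unsatisfiable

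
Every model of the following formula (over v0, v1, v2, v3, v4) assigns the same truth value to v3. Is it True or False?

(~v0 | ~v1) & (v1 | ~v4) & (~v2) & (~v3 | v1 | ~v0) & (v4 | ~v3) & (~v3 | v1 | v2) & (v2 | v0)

False

Suppose v3 = 1.
From the singleton clause (~v2), v2 = 0.
From the singleton clause (v4), v4 = 1.
From the singleton clause (v1), v1 = 1.
From the singleton clause (~v0), v0 = 0.
Now (v0) is unsatisfied and unit — conflict.
So every satisfying assignment has v3 = False.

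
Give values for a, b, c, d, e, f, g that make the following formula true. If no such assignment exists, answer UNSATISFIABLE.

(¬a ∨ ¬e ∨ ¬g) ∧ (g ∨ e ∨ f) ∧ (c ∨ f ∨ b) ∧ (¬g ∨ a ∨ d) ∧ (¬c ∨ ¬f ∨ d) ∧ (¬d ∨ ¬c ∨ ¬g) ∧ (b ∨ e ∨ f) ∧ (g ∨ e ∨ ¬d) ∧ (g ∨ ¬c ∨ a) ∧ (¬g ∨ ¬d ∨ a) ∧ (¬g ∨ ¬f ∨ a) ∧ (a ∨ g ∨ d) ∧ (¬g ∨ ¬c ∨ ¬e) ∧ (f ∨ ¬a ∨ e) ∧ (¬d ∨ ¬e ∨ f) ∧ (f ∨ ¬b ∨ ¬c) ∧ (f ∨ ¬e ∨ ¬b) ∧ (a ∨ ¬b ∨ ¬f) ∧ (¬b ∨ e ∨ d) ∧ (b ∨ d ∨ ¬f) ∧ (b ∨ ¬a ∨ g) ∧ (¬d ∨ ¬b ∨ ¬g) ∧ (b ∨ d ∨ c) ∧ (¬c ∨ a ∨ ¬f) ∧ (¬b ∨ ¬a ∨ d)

Case a = True:
Case e = True:
From the singleton clause (¬g), g = False.
From the singleton clause (b), b = True.
From the singleton clause (f), f = True.
From the singleton clause (d), d = True.
Every clause is now satisfied; c is unconstrained.

a: True,  b: True,  c: False,  d: True,  e: True,  f: True,  g: False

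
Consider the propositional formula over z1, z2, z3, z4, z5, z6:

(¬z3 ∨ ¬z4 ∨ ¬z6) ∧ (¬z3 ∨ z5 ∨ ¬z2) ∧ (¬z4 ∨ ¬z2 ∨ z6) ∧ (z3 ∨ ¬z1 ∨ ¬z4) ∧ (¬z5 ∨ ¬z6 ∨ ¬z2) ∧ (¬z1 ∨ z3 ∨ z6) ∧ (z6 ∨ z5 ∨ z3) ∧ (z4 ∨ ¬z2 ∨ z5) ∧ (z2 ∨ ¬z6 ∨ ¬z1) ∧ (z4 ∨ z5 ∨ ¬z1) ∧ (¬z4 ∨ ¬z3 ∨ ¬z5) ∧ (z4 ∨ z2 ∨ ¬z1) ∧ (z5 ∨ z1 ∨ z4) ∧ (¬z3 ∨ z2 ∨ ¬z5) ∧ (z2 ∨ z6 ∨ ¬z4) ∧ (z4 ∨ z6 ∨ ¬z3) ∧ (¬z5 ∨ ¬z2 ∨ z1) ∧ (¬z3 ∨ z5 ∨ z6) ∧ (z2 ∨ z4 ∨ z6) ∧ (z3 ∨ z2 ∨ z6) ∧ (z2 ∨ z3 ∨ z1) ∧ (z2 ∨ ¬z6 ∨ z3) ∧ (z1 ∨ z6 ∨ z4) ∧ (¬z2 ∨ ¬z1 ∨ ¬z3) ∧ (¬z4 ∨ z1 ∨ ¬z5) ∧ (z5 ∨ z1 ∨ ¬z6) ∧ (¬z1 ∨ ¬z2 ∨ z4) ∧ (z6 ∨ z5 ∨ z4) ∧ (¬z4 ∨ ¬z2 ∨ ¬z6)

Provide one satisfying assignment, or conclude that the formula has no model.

Suppose z3 = False.
Suppose z1 = False.
Unit clause (z2) forces z2 = True.
Unit clause (¬z5) forces z5 = False.
Unit clause (z6) forces z6 = True.
That conflicts with the unit clause (¬z6).
Undo z1 and try z1 = True.
Unit clause (¬z4) forces z4 = False.
Unit clause (z6) forces z6 = True.
Unit clause (z2) forces z2 = True.
That conflicts with the unit clause (¬z2).
Neither z1 = True nor z1 = False works.
Undo z3 and try z3 = True.
Suppose z4 = False.
Unit clause (z6) forces z6 = True.
Suppose z5 = True.
Unit clause (¬z2) forces z2 = False.
That conflicts with the unit clause (z2).
Undo z5 and try z5 = False.
Unit clause (¬z2) forces z2 = False.
Unit clause (¬z1) forces z1 = False.
That conflicts with the unit clause (z1).
Neither z5 = True nor z5 = False works.
Undo z4 and try z4 = True.
Unit clause (¬z6) forces z6 = False.
Unit clause (¬z2) forces z2 = False.
That conflicts with the unit clause (z2).
Neither z4 = True nor z4 = False works.
Neither z3 = True nor z3 = False works.

UNSATISFIABLE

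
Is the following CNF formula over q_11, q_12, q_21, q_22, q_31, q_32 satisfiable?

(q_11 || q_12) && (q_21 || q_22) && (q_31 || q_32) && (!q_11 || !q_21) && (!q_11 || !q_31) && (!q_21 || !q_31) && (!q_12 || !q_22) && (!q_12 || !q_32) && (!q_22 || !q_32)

Suppose q_11 = true.
From the singleton clause (!q_21), q_21 = false.
From the singleton clause (q_22), q_22 = true.
From the singleton clause (!q_31), q_31 = false.
From the singleton clause (q_32), q_32 = true.
Now (!q_32) is unsatisfied and unit — conflict.
Undo q_11 and try q_11 = false.
From the singleton clause (q_12), q_12 = true.
From the singleton clause (!q_22), q_22 = false.
From the singleton clause (q_21), q_21 = true.
From the singleton clause (!q_31), q_31 = false.
From the singleton clause (q_32), q_32 = true.
Now (!q_32) is unsatisfied and unit — conflict.
Neither q_11 = true nor q_11 = false works.
No assignment satisfies every clause.

No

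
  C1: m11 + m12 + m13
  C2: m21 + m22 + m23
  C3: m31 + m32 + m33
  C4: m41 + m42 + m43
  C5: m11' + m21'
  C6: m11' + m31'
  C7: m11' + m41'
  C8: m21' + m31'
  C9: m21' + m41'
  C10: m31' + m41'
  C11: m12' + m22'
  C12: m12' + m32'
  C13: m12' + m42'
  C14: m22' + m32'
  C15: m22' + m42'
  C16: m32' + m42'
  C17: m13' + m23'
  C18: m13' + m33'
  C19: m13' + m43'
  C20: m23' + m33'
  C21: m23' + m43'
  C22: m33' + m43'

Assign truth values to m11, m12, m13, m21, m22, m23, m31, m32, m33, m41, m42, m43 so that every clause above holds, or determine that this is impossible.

Suppose m11 = 0.
Suppose m12 = 1.
Unit clause (m22') forces m22 = 0.
Unit clause (m32') forces m32 = 0.
Unit clause (m42') forces m42 = 0.
Suppose m21 = 1.
Unit clause (m31') forces m31 = 0.
Unit clause (m33) forces m33 = 1.
Unit clause (m41') forces m41 = 0.
Unit clause (m43) forces m43 = 1.
That conflicts with the unit clause (m43').
Backtrack on m21: now try m21 = 0.
Unit clause (m23) forces m23 = 1.
Unit clause (m13') forces m13 = 0.
Unit clause (m33') forces m33 = 0.
Unit clause (m31) forces m31 = 1.
Unit clause (m41') forces m41 = 0.
Unit clause (m43) forces m43 = 1.
That conflicts with the unit clause (m43').
Neither m21 = 1 nor m21 = 0 works.
Backtrack on m12: now try m12 = 0.
Unit clause (m13) forces m13 = 1.
Unit clause (m23') forces m23 = 0.
Unit clause (m33') forces m33 = 0.
Unit clause (m43') forces m43 = 0.
Suppose m21 = 1.
Unit clause (m31') forces m31 = 0.
Unit clause (m32) forces m32 = 1.
Unit clause (m41') forces m41 = 0.
Unit clause (m42) forces m42 = 1.
That conflicts with the unit clause (m42').
Backtrack on m21: now try m21 = 0.
Unit clause (m22) forces m22 = 1.
Unit clause (m32') forces m32 = 0.
Unit clause (m31) forces m31 = 1.
Unit clause (m41') forces m41 = 0.
Unit clause (m42) forces m42 = 1.
That conflicts with the unit clause (m42').
Neither m21 = 1 nor m21 = 0 works.
Neither m12 = 1 nor m12 = 0 works.
Backtrack on m11: now try m11 = 1.
Unit clause (m21') forces m21 = 0.
Unit clause (m31') forces m31 = 0.
Unit clause (m41') forces m41 = 0.
Suppose m22 = 1.
Unit clause (m12') forces m12 = 0.
Unit clause (m32') forces m32 = 0.
Unit clause (m33) forces m33 = 1.
Unit clause (m42') forces m42 = 0.
Unit clause (m43) forces m43 = 1.
That conflicts with the unit clause (m43').
Backtrack on m22: now try m22 = 0.
Unit clause (m23) forces m23 = 1.
Unit clause (m13') forces m13 = 0.
Unit clause (m33') forces m33 = 0.
Unit clause (m32) forces m32 = 1.
Unit clause (m12') forces m12 = 0.
Unit clause (m42') forces m42 = 0.
Unit clause (m43) forces m43 = 1.
That conflicts with the unit clause (m43').
Neither m22 = 1 nor m22 = 0 works.
Neither m11 = 1 nor m11 = 0 works.

UNSATISFIABLE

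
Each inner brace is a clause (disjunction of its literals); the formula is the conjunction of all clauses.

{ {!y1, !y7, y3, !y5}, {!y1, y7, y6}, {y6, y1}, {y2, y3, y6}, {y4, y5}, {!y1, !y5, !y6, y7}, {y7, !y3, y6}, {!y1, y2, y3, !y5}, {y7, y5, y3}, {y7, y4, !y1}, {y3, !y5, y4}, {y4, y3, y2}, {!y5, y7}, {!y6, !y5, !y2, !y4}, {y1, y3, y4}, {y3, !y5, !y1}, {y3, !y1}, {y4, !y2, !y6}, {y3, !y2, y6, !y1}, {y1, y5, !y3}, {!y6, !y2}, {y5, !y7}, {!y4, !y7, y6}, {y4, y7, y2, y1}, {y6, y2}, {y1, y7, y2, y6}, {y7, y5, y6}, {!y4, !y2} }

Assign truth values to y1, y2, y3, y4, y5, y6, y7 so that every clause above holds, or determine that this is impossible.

y1=false; y2=false; y3=true; y4=true; y5=true; y6=true; y7=true

Suppose y6 = true.
(!y2) alone gives y2 = false.
Suppose y4 = true.
Suppose y5 = true.
(y7) alone gives y7 = true.
Suppose y1 = false.
No clause remains; y3 is free.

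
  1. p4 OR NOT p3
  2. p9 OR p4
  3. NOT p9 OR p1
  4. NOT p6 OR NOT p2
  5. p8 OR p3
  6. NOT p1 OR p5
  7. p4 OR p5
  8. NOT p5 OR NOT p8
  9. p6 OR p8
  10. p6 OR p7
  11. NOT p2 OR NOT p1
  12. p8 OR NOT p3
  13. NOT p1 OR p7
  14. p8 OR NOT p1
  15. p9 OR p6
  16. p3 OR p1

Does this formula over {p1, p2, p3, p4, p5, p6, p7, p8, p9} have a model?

Yes

Try p4 = true.
Try p9 = false.
From the singleton clause (p6), p6 = true.
From the singleton clause (NOT p2), p2 = false.
Try p8 = true.
From the singleton clause (NOT p5), p5 = false.
From the singleton clause (NOT p1), p1 = false.
From the singleton clause (p3), p3 = true.
No clause remains; p7 is free.
A satisfying assignment: p1=false,  p2=false,  p3=true,  p4=true,  p5=false,  p6=true,  p7=false,  p8=true,  p9=false.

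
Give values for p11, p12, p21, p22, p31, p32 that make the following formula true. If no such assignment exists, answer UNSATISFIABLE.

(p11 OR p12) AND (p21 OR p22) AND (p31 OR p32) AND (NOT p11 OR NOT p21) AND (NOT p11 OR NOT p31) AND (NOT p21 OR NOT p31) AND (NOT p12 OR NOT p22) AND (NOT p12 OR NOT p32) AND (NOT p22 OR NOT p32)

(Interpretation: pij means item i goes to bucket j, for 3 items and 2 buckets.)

Case p11 = true:
Unit clause (NOT p21) forces p21 = false.
Unit clause (p22) forces p22 = true.
Unit clause (NOT p31) forces p31 = false.
Unit clause (p32) forces p32 = true.
But (NOT p32) is also a unit clause — contradiction.
That branch fails; take p11 = false instead.
Unit clause (p12) forces p12 = true.
Unit clause (NOT p22) forces p22 = false.
Unit clause (p21) forces p21 = true.
Unit clause (NOT p31) forces p31 = false.
Unit clause (p32) forces p32 = true.
But (NOT p32) is also a unit clause — contradiction.
Either choice for p11 ends in contradiction.

UNSATISFIABLE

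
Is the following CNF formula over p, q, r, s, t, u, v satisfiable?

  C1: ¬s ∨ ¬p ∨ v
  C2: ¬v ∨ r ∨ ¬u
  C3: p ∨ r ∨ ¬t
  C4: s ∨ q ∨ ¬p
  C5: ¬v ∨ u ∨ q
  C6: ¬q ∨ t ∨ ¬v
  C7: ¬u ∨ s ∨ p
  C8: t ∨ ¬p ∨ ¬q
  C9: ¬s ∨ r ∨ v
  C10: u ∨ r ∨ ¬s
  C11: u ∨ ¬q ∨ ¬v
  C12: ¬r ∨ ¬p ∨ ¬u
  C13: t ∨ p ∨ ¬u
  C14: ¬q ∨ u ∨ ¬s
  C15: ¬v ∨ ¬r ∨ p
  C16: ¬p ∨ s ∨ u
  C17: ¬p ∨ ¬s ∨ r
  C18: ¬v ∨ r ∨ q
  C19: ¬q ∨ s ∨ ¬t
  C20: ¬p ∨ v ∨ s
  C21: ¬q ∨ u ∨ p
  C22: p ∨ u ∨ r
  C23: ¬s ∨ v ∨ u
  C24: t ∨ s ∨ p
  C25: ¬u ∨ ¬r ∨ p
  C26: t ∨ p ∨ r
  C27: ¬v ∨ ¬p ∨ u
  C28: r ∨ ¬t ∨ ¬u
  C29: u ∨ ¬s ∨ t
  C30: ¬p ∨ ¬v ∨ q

Case s = False:
Case q = False:
Unit clause (¬p) forces p = False.
Unit clause (¬u) forces u = False.
Unit clause (¬v) forces v = False.
Unit clause (r) forces r = True.
Unit clause (t) forces t = True.
All clauses are satisfied.
A satisfying assignment: p: False,  q: False,  r: True,  s: False,  t: True,  u: False,  v: False.

Yes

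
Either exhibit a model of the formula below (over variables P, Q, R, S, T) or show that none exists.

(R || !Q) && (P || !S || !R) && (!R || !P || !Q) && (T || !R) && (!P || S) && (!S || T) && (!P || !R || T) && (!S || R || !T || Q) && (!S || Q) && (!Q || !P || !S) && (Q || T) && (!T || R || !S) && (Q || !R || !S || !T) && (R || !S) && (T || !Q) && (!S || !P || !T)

P: false, Q: false, R: true, S: false, T: true

Try R = true.
The clause (T) is unit, so T = true.
Try P = false.
The clause (!S) is unit, so S = false.
No clause remains; Q is free.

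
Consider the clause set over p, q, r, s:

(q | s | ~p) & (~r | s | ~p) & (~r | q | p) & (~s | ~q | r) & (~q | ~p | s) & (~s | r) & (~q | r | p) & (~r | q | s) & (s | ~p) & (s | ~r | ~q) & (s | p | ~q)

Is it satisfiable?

Suppose s = 1.
From the singleton clause (r), r = 1.
Suppose q = 1.
Every clause is now satisfied; p is unconstrained.
A satisfying assignment: p ↦ 1; q ↦ 1; r ↦ 1; s ↦ 1.

Yes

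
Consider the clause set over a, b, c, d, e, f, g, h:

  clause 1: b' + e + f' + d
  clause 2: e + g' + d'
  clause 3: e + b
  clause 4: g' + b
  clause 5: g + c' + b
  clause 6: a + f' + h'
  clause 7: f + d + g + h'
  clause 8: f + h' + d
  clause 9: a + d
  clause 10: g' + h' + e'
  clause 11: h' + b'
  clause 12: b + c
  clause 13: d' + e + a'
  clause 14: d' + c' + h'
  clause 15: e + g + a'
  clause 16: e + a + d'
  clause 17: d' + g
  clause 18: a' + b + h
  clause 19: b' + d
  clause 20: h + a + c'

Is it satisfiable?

Satisfiable

Suppose e = 1.
Suppose g = 1.
From the singleton clause (b), b = 1.
From the singleton clause (h'), h = 0.
From the singleton clause (d), d = 1.
Suppose a = 0.
From the singleton clause (c'), c = 0.
All clauses hold; f can take either value.
A satisfying assignment: a=0,  b=1,  c=0,  d=1,  e=1,  f=1,  g=1,  h=0.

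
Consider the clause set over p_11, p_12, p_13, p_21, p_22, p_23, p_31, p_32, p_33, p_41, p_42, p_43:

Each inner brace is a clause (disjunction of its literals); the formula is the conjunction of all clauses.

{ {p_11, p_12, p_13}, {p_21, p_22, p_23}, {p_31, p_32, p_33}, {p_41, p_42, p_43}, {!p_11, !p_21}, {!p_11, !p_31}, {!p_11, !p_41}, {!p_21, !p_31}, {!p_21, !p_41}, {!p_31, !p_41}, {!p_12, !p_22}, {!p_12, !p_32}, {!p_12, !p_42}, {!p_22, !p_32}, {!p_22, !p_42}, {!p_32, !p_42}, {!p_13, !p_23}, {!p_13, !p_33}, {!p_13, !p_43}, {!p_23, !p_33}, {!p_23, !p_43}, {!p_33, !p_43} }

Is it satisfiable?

Case p_11 = false:
Case p_12 = true:
Unit clause (!p_22) forces p_22 = false.
Unit clause (!p_32) forces p_32 = false.
Unit clause (!p_42) forces p_42 = false.
Case p_21 = true:
Unit clause (!p_31) forces p_31 = false.
Unit clause (p_33) forces p_33 = true.
Unit clause (!p_41) forces p_41 = false.
Unit clause (p_43) forces p_43 = true.
But (!p_43) is also a unit clause — contradiction.
That branch fails; take p_21 = false instead.
Unit clause (p_23) forces p_23 = true.
Unit clause (!p_13) forces p_13 = false.
Unit clause (!p_33) forces p_33 = false.
Unit clause (p_31) forces p_31 = true.
Unit clause (!p_41) forces p_41 = false.
Unit clause (p_43) forces p_43 = true.
But (!p_43) is also a unit clause — contradiction.
Either choice for p_21 ends in contradiction.
That branch fails; take p_12 = false instead.
Unit clause (p_13) forces p_13 = true.
Unit clause (!p_23) forces p_23 = false.
Unit clause (!p_33) forces p_33 = false.
Unit clause (!p_43) forces p_43 = false.
Case p_21 = true:
Unit clause (!p_31) forces p_31 = false.
Unit clause (p_32) forces p_32 = true.
Unit clause (!p_41) forces p_41 = false.
Unit clause (p_42) forces p_42 = true.
But (!p_42) is also a unit clause — contradiction.
That branch fails; take p_21 = false instead.
Unit clause (p_22) forces p_22 = true.
Unit clause (!p_32) forces p_32 = false.
Unit clause (p_31) forces p_31 = true.
Unit clause (!p_41) forces p_41 = false.
Unit clause (p_42) forces p_42 = true.
But (!p_42) is also a unit clause — contradiction.
Either choice for p_21 ends in contradiction.
Either choice for p_12 ends in contradiction.
That branch fails; take p_11 = true instead.
Unit clause (!p_21) forces p_21 = false.
Unit clause (!p_31) forces p_31 = false.
Unit clause (!p_41) forces p_41 = false.
Case p_22 = true:
Unit clause (!p_12) forces p_12 = false.
Unit clause (!p_32) forces p_32 = false.
Unit clause (p_33) forces p_33 = true.
Unit clause (!p_42) forces p_42 = false.
Unit clause (p_43) forces p_43 = true.
But (!p_43) is also a unit clause — contradiction.
That branch fails; take p_22 = false instead.
Unit clause (p_23) forces p_23 = true.
Unit clause (!p_13) forces p_13 = false.
Unit clause (!p_33) forces p_33 = false.
Unit clause (p_32) forces p_32 = true.
Unit clause (!p_12) forces p_12 = false.
Unit clause (!p_42) forces p_42 = false.
Unit clause (p_43) forces p_43 = true.
But (!p_43) is also a unit clause — contradiction.
Either choice for p_22 ends in contradiction.
Either choice for p_11 ends in contradiction.
No assignment satisfies every clause.

No, unsatisfiable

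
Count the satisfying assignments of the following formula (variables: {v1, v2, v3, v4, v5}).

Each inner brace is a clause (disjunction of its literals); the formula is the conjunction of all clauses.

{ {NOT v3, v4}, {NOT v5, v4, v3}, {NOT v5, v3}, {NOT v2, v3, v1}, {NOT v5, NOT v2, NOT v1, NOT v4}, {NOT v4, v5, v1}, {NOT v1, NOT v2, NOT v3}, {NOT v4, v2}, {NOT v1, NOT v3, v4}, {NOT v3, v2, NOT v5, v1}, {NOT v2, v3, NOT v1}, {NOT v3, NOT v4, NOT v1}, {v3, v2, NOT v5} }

3

There are 2^5 = 32 truth assignments over (v1, v2, v3, v4, v5).
Split on v5. With v5 = true, the clauses containing v5 are satisfied and NOT v5 drops from the rest; 1 of the 2^4 = 16 assignments to the other variables satisfy what remains.
With v5 = false, by the same count on the reduced clause set, 2 assignments work.
(One model: v1=F, v2=F, v3=F, v4=F, v5=F.)
Total: 1 + 2 = 3.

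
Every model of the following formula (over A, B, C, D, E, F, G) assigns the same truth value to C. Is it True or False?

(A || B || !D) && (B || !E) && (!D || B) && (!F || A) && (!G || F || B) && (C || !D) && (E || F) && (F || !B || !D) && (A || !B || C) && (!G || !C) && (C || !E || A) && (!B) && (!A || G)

False

Suppose C = true.
From the singleton clause (!G), G = false.
From the singleton clause (!B), B = false.
From the singleton clause (!E), E = false.
From the singleton clause (!D), D = false.
From the singleton clause (F), F = true.
From the singleton clause (A), A = true.
Now (!A) is unsatisfied and unit — conflict.
So every satisfying assignment has C = False.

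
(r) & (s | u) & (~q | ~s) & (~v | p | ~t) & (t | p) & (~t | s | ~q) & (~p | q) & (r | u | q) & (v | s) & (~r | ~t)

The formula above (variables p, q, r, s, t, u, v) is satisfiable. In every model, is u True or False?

Suppose u = 0.
Unit clause (r) forces r = 1.
Unit clause (s) forces s = 1.
Unit clause (~q) forces q = 0.
Unit clause (~p) forces p = 0.
Unit clause (t) forces t = 1.
That conflicts with the unit clause (~t).
So every satisfying assignment has u = True.

True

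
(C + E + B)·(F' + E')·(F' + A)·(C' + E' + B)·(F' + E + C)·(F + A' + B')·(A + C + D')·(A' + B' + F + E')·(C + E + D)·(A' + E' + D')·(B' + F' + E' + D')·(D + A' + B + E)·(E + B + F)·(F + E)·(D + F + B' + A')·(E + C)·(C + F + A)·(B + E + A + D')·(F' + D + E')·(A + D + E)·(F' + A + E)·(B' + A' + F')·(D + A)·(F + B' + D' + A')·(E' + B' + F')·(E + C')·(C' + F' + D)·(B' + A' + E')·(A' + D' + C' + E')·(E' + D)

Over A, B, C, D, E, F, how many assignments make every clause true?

There are 2^6 = 64 truth assignments over (A, B, C, D, E, F).
Split on D. With D = 1, the clauses containing D are satisfied and D' drops from the rest; 1 of the 2^5 = 32 assignments to the other variables satisfy what remains.
With D = 0, by the same count on the reduced clause set, 0 assignments work.
Total: 1 + 0 = 1.

1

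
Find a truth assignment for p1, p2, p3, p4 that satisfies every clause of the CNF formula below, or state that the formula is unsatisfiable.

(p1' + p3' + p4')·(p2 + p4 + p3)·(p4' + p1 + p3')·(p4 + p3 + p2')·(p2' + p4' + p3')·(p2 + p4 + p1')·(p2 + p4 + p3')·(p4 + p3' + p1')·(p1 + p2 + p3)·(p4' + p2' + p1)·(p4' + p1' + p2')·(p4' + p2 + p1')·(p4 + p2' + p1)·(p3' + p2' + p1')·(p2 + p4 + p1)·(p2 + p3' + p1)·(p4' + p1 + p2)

UNSATISFIABLE

Case p1 = 0:
Case p4 = 0:
The clause (p2') is unit, so p2 = 0.
But (p2) is also a unit clause — contradiction.
That branch fails; take p4 = 1 instead.
The clause (p3') is unit, so p3 = 0.
The clause (p2) is unit, so p2 = 1.
But (p2') is also a unit clause — contradiction.
Either choice for p4 ends in contradiction.
That branch fails; take p1 = 1 instead.
Case p3 = 0:
Case p2 = 1:
The clause (p4) is unit, so p4 = 1.
But (p4') is also a unit clause — contradiction.
That branch fails; take p2 = 0 instead.
The clause (p4) is unit, so p4 = 1.
But (p4') is also a unit clause — contradiction.
Either choice for p2 ends in contradiction.
That branch fails; take p3 = 1 instead.
The clause (p4') is unit, so p4 = 0.
But (p4) is also a unit clause — contradiction.
Either choice for p3 ends in contradiction.
Either choice for p1 ends in contradiction.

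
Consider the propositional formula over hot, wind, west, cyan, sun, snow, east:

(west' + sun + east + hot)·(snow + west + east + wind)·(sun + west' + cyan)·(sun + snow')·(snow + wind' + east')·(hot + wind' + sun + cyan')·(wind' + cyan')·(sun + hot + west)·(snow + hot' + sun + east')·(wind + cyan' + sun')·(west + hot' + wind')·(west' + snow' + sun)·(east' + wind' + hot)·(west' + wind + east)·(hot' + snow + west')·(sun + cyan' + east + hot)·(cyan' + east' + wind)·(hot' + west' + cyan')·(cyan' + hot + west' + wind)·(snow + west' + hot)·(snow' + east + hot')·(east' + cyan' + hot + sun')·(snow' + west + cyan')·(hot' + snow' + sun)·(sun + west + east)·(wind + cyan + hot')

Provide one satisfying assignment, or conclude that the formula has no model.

Branch on sun: set sun = 1.
Branch on wind: set wind = 0.
From the singleton clause (cyan'), cyan = 0.
From the singleton clause (hot'), hot = 0.
Branch on west: set west = 1.
From the singleton clause (east), east = 1.
From the singleton clause (snow), snow = 1.
This assignment satisfies each clause.

hot=0,  wind=0,  west=1,  cyan=0,  sun=1,  snow=1,  east=1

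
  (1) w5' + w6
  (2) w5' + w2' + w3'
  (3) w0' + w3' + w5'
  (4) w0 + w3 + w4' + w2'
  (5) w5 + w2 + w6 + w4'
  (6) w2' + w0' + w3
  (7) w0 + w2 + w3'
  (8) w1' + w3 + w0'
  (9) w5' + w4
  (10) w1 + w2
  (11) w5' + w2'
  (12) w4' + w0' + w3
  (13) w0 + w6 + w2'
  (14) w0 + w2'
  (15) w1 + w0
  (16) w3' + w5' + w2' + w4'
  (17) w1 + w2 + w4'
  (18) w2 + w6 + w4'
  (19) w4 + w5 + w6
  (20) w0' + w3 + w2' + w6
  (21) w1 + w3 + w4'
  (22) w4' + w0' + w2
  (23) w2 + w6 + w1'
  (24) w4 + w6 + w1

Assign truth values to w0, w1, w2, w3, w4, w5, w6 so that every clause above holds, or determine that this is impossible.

Suppose w5 = 0.
Suppose w1 = 0.
The clause (w2) is unit, so w2 = 1.
The clause (w0) is unit, so w0 = 1.
The clause (w3) is unit, so w3 = 1.
Suppose w4 = 0.
The clause (w6) is unit, so w6 = 1.
All clauses are satisfied.

w0 ↦ 1, w1 ↦ 0, w2 ↦ 1, w3 ↦ 1, w4 ↦ 0, w5 ↦ 0, w6 ↦ 1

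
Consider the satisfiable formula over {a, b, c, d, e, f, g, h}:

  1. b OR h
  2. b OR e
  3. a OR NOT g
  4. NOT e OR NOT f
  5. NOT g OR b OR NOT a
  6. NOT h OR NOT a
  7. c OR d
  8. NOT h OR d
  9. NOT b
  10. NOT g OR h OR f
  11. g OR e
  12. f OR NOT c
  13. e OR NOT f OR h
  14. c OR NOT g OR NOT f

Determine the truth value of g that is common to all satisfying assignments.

False

Suppose g = true.
Unit clause (a) forces a = true.
Unit clause (b) forces b = true.
That conflicts with the unit clause (NOT b).
So every satisfying assignment has g = False.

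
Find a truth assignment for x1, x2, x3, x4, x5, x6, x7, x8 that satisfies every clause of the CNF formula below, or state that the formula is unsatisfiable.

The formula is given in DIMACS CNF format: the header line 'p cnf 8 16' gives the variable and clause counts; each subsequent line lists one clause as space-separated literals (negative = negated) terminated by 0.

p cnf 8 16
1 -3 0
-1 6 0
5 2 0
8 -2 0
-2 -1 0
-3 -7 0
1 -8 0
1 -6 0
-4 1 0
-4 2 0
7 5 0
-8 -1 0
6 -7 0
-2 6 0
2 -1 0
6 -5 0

UNSATISFIABLE

Try x1 = True.
The clause (x6) is unit, so x6 = True.
The clause (¬x2) is unit, so x2 = False.
Now (x2) is unsatisfied and unit — conflict.
Undo x1 and try x1 = False.
The clause (¬x3) is unit, so x3 = False.
The clause (¬x8) is unit, so x8 = False.
The clause (¬x2) is unit, so x2 = False.
The clause (x5) is unit, so x5 = True.
The clause (¬x6) is unit, so x6 = False.
Now (x6) is unsatisfied and unit — conflict.
Either choice for x1 ends in contradiction.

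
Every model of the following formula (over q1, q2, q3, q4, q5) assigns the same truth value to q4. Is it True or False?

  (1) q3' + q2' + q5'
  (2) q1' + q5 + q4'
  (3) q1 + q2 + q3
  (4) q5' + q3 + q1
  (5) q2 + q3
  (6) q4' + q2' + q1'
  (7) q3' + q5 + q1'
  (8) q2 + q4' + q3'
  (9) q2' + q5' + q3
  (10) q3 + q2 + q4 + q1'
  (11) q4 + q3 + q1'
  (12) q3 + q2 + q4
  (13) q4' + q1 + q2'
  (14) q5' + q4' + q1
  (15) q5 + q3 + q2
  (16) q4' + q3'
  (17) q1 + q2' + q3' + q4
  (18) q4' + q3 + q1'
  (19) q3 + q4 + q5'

Suppose q4 = 1.
The clause (q3') is unit, so q3 = 0.
The clause (q2) is unit, so q2 = 1.
The clause (q1') is unit, so q1 = 0.
Now (q1) is unsatisfied and unit — conflict.
So every satisfying assignment has q4 = False.

False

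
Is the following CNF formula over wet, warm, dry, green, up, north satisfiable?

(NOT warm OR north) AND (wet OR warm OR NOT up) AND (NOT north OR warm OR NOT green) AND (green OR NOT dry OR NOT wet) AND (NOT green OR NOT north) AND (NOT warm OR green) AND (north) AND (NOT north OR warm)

Unit clause (north) forces north = true.
Unit clause (NOT green) forces green = false.
Unit clause (NOT warm) forces warm = false.
That conflicts with the unit clause (warm).
No assignment satisfies every clause.

Unsatisfiable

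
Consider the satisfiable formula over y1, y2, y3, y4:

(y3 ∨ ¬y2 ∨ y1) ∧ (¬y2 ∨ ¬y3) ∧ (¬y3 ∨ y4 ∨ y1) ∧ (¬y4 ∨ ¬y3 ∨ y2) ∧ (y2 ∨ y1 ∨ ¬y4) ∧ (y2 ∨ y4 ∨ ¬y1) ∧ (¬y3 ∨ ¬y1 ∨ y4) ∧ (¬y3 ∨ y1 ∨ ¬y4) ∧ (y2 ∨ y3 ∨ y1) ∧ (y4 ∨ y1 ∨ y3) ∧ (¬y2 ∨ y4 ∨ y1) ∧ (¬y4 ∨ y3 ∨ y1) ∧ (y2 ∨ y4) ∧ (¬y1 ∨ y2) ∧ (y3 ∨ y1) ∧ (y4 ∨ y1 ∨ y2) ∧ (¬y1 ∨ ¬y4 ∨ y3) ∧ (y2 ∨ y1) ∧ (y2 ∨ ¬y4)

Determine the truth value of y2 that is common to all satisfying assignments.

True

Suppose y2 = False.
Unit clause (y4) forces y4 = True.
That conflicts with the unit clause (¬y4).
So every satisfying assignment has y2 = True.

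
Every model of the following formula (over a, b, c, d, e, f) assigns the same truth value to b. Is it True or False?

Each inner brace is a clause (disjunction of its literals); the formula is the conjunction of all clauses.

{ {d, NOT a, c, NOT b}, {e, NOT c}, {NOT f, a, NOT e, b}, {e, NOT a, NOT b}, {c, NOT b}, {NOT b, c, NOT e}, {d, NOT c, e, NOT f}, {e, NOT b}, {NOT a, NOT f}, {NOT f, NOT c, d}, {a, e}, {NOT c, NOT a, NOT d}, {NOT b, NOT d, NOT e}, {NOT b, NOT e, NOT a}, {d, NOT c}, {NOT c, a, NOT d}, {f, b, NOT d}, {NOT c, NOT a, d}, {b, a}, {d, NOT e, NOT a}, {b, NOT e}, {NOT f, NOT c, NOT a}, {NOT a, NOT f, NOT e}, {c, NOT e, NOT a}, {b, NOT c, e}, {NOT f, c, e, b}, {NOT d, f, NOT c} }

False

Suppose b = true.
From the singleton clause (c), c = true.
From the singleton clause (e), e = true.
From the singleton clause (NOT d), d = false.
Now (d) is unsatisfied and unit — conflict.
So every satisfying assignment has b = False.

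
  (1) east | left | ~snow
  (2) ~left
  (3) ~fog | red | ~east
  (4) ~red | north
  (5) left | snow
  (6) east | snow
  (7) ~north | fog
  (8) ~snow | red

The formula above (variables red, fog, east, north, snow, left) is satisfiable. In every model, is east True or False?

Suppose east = 0.
(~left) alone gives left = 0.
(~snow) alone gives snow = 0.
That conflicts with the unit clause (snow).
So every satisfying assignment has east = True.

True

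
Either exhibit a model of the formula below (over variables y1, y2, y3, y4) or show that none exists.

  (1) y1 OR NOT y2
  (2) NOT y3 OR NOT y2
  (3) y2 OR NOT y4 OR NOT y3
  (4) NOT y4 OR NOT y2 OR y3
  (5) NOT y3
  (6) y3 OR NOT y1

y1 ↦ false,  y2 ↦ false,  y3 ↦ false,  y4 ↦ false

Unit clause (NOT y3) forces y3 = false.
Unit clause (NOT y1) forces y1 = false.
Unit clause (NOT y2) forces y2 = false.
No clause remains; y4 is free.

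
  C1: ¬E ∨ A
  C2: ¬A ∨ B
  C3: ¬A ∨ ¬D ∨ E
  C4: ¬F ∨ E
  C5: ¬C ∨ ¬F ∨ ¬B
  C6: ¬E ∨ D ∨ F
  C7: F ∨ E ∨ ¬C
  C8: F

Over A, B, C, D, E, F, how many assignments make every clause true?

2

There are 2^6 = 64 truth assignments over (A, B, C, D, E, F).
Split on B. With B = True, the clauses containing B are satisfied and ¬B drops from the rest; 2 of the 2^5 = 32 assignments to the other variables satisfy what remains.
With B = False, by the same count on the reduced clause set, 0 assignments work.
(One model: A=T, B=T, C=F, D=F, E=T, F=T.)
Total: 2 + 0 = 2.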